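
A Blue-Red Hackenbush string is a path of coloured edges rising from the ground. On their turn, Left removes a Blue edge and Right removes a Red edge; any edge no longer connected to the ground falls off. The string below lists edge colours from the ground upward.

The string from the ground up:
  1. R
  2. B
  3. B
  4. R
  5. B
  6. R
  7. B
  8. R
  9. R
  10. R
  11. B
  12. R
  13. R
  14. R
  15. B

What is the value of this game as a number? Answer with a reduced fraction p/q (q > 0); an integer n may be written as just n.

Build g(s[:k]) for k = 1..15, string s = R B B R B R B R R R B R R R B.
step 1: add R to get R; options L={ (no moves) } R={ 0 } => -1
step 2: add B to get RB; options L={ -1 } R={ 0 } => -1/2
step 3: add B to get RBB; options L={ -1, -1/2 } R={ 0 } => -1/4
step 4: add R to get RBBR; options L={ -1, -1/2 } R={ -1/4, 0 } => -3/8
step 5: add B to get RBBRB; options L={ -1, -1/2, -3/8 } R={ -1/4, 0 } => -5/16
step 6: add R to get RBBRBR; options L={ -1, -1/2, -3/8 } R={ -5/16, -1/4, 0 } => -11/32
step 7: add B to get RBBRBRB; options L={ -1, -1/2, -3/8, -11/32 } R={ -5/16, -1/4, 0 } => -21/64
step 8: add R to get RBBRBRBR; options L={ -1, -1/2, -3/8, -11/32 } R={ -21/64, -5/16, -1/4, 0 } => -43/128
step 9: add R to get RBBRBRBRR; options L={ -1, -1/2, -3/8, -11/32 } R={ -43/128, -21/64, -5/16, -1/4, 0 } => -87/256
step 10: add R to get RBBRBRBRRR; options L={ -1, -1/2, -3/8, -11/32 } R={ -87/256, -43/128, -21/64, -5/16, -1/4, 0 } => -175/512
step 11: add B to get RBBRBRBRRRB; options L={ -1, -1/2, -3/8, -11/32, -175/512 } R={ -87/256, -43/128, -21/64, -5/16, -1/4, 0 } => -349/1024
step 12: add R to get RBBRBRBRRRBR; options L={ -1, -1/2, -3/8, -11/32, -175/512 } R={ -349/1024, -87/256, -43/128, -21/64, -5/16, -1/4, 0 } => -699/2048
step 13: add R to get RBBRBRBRRRBRR; options L={ -1, -1/2, -3/8, -11/32, -175/512 } R={ -699/2048, -349/1024, -87/256, -43/128, -21/64, -5/16, -1/4, 0 } => -1399/4096
step 14: add R to get RBBRBRBRRRBRRR; options L={ -1, -1/2, -3/8, -11/32, -175/512 } R={ -1399/4096, -699/2048, -349/1024, -87/256, -43/128, -21/64, -5/16, -1/4, 0 } => -2799/8192
step 15: add B to get RBBRBRBRRRBRRRB; options L={ -1, -1/2, -3/8, -11/32, -175/512, -2799/8192 } R={ -1399/4096, -699/2048, -349/1024, -87/256, -43/128, -21/64, -5/16, -1/4, 0 } => -5597/16384

-5597/16384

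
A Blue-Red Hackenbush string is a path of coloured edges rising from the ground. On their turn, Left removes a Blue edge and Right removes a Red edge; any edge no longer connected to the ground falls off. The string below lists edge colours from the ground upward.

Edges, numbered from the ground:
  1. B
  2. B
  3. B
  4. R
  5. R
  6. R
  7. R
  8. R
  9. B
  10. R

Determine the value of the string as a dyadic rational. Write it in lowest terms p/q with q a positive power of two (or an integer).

261/128

Prefix values for B B B R R R R R B R via {L|R} + simplicity:
edge 1 of 10 (B): { 0 | none } = 1
edge 2 of 10 (B): { 0, 1 | none } = 2
edge 3 of 10 (B): { 0, 1, 2 | none } = 3
edge 4 of 10 (R): { 0, 1, 2 | 3 } = 5/2
edge 5 of 10 (R): { 0, 1, 2 | 5/2, 3 } = 9/4
edge 6 of 10 (R): { 0, 1, 2 | 9/4, 5/2, 3 } = 17/8
edge 7 of 10 (R): { 0, 1, 2 | 17/8, 9/4, 5/2, 3 } = 33/16
edge 8 of 10 (R): { 0, 1, 2 | 33/16, 17/8, 9/4, 5/2, 3 } = 65/32
edge 9 of 10 (B): { 0, 1, 2, 65/32 | 33/16, 17/8, 9/4, 5/2, 3 } = 131/64
edge 10 of 10 (R): { 0, 1, 2, 65/32 | 131/64, 33/16, 17/8, 9/4, 5/2, 3 } = 261/128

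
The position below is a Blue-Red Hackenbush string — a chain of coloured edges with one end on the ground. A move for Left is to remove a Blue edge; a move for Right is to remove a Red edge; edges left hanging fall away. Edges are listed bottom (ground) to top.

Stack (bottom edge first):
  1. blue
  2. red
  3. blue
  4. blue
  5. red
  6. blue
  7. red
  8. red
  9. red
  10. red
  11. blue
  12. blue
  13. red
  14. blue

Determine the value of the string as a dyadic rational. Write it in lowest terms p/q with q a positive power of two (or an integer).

Prefix values for blue red blue blue red blue red red red red blue blue red blue via {L|R} + simplicity:
edge 1 of 14 (blue): { 0 |  } -> 1
edge 2 of 14 (red): { 0 | 1 } -> 1/2
edge 3 of 14 (blue): { 0 1/2 | 1 } -> 3/4
edge 4 of 14 (blue): { 0 1/2 3/4 | 1 } -> 7/8
edge 5 of 14 (red): { 0 1/2 3/4 | 7/8 1 } -> 13/16
edge 6 of 14 (blue): { 0 1/2 3/4 13/16 | 7/8 1 } -> 27/32
edge 7 of 14 (red): { 0 1/2 3/4 13/16 | 27/32 7/8 1 } -> 53/64
edge 8 of 14 (red): { 0 1/2 3/4 13/16 | 53/64 27/32 7/8 1 } -> 105/128
edge 9 of 14 (red): { 0 1/2 3/4 13/16 | 105/128 53/64 27/32 7/8 1 } -> 209/256
edge 10 of 14 (red): { 0 1/2 3/4 13/16 | 209/256 105/128 53/64 27/32 7/8 1 } -> 417/512
edge 11 of 14 (blue): { 0 1/2 3/4 13/16 417/512 | 209/256 105/128 53/64 27/32 7/8 1 } -> 835/1024
edge 12 of 14 (blue): { 0 1/2 3/4 13/16 417/512 835/1024 | 209/256 105/128 53/64 27/32 7/8 1 } -> 1671/2048
edge 13 of 14 (red): { 0 1/2 3/4 13/16 417/512 835/1024 | 1671/2048 209/256 105/128 53/64 27/32 7/8 1 } -> 3341/4096
edge 14 of 14 (blue): { 0 1/2 3/4 13/16 417/512 835/1024 3341/4096 | 1671/2048 209/256 105/128 53/64 27/32 7/8 1 } -> 6683/8192

6683/8192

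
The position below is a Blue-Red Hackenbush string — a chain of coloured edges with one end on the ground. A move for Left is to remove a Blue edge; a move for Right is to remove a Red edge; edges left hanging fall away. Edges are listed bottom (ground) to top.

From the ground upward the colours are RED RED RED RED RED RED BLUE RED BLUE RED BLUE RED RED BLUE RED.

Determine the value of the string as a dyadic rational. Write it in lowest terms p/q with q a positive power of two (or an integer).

Recurse on prefixes of the 15-edge string RED RED RED RED RED RED BLUE RED BLUE RED BLUE RED RED BLUE RED:
1 of 15 · R · max L −∞ · min R 0 = -1
2 of 15 · RR · max L −∞ · min R -1 = -2
3 of 15 · RRR · max L −∞ · min R -2 = -3
4 of 15 · RRRR · max L −∞ · min R -3 = -4
5 of 15 · RRRRR · max L −∞ · min R -4 = -5
6 of 15 · RRRRRR · max L −∞ · min R -5 = -6
7 of 15 · RRRRRRB · max L -6 · min R -5 = -11/2
8 of 15 · RRRRRRBR · max L -6 · min R -11/2 = -23/4
9 of 15 · RRRRRRBRB · max L -23/4 · min R -11/2 = -45/8
10 of 15 · RRRRRRBRBR · max L -23/4 · min R -45/8 = -91/16
11 of 15 · RRRRRRBRBRB · max L -91/16 · min R -45/8 = -181/32
12 of 15 · RRRRRRBRBRBR · max L -91/16 · min R -181/32 = -363/64
13 of 15 · RRRRRRBRBRBRR · max L -91/16 · min R -363/64 = -727/128
14 of 15 · RRRRRRBRBRBRRB · max L -727/128 · min R -363/64 = -1453/256
15 of 15 · RRRRRRBRBRBRRBR · max L -727/128 · min R -1453/256 = -2907/512

-2907/512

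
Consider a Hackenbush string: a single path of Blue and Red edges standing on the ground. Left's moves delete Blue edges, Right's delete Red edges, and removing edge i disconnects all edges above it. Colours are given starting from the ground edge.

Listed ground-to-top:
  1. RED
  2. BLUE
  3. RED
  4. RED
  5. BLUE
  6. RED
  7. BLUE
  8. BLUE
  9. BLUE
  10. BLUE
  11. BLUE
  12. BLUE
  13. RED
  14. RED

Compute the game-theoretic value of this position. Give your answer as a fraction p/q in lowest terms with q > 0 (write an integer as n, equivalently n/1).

-6663/8192

v_1 [R]  L=[—]  R=[0]  = -1
v_2 [RB]  L=[-1]  R=[0]  = -1/2
v_3 [RBR]  L=[-1]  R=[-1/2; 0]  = -3/4
v_4 [RBRR]  L=[-1]  R=[-3/4; -1/2; 0]  = -7/8
v_5 [RBRRB]  L=[-1; -7/8]  R=[-3/4; -1/2; 0]  = -13/16
v_6 [RBRRBR]  L=[-1; -7/8]  R=[-13/16; -3/4; -1/2; 0]  = -27/32
v_7 [RBRRBRB]  L=[-1; -7/8; -27/32]  R=[-13/16; -3/4; -1/2; 0]  = -53/64
v_8 [RBRRBRBB]  L=[-1; -7/8; -27/32; -53/64]  R=[-13/16; -3/4; -1/2; 0]  = -105/128
v_9 [RBRRBRBBB]  L=[-1; -7/8; -27/32; -53/64; -105/128]  R=[-13/16; -3/4; -1/2; 0]  = -209/256
v_10 [RBRRBRBBBB]  L=[-1; -7/8; -27/32; -53/64; -105/128; -209/256]  R=[-13/16; -3/4; -1/2; 0]  = -417/512
v_11 [RBRRBRBBBBB]  L=[-1; -7/8; -27/32; -53/64; -105/128; -209/256; -417/512]  R=[-13/16; -3/4; -1/2; 0]  = -833/1024
v_12 [RBRRBRBBBBBB]  L=[-1; -7/8; -27/32; -53/64; -105/128; -209/256; -417/512; -833/1024]  R=[-13/16; -3/4; -1/2; 0]  = -1665/2048
v_13 [RBRRBRBBBBBBR]  L=[-1; -7/8; -27/32; -53/64; -105/128; -209/256; -417/512; -833/1024]  R=[-1665/2048; -13/16; -3/4; -1/2; 0]  = -3331/4096
v_14 [RBRRBRBBBBBBRR]  L=[-1; -7/8; -27/32; -53/64; -105/128; -209/256; -417/512; -833/1024]  R=[-3331/4096; -1665/2048; -13/16; -3/4; -1/2; 0]  = -6663/8192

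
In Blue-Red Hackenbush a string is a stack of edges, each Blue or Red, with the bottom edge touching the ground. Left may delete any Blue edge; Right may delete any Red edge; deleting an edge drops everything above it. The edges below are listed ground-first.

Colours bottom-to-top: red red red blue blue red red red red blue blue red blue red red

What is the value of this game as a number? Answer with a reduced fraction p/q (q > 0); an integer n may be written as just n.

Recurse on prefixes of the 15-edge string red red red blue blue red red red red blue blue red blue red red:
v_1 [r]  L=[·]  R=[0]  gives -1
v_2 [rr]  L=[·]  R=[-1,0]  gives -2
v_3 [rrr]  L=[·]  R=[-2,-1,0]  gives -3
v_4 [rrrb]  L=[-3]  R=[-2,-1,0]  gives -5/2
v_5 [rrrbb]  L=[-3,-5/2]  R=[-2,-1,0]  gives -9/4
v_6 [rrrbbr]  L=[-3,-5/2]  R=[-9/4,-2,-1,0]  gives -19/8
v_7 [rrrbbrr]  L=[-3,-5/2]  R=[-19/8,-9/4,-2,-1,0]  gives -39/16
v_8 [rrrbbrrr]  L=[-3,-5/2]  R=[-39/16,-19/8,-9/4,-2,-1,0]  gives -79/32
v_9 [rrrbbrrrr]  L=[-3,-5/2]  R=[-79/32,-39/16,-19/8,-9/4,-2,-1,0]  gives -159/64
v_10 [rrrbbrrrrb]  L=[-3,-5/2,-159/64]  R=[-79/32,-39/16,-19/8,-9/4,-2,-1,0]  gives -317/128
v_11 [rrrbbrrrrbb]  L=[-3,-5/2,-159/64,-317/128]  R=[-79/32,-39/16,-19/8,-9/4,-2,-1,0]  gives -633/256
v_12 [rrrbbrrrrbbr]  L=[-3,-5/2,-159/64,-317/128]  R=[-633/256,-79/32,-39/16,-19/8,-9/4,-2,-1,0]  gives -1267/512
v_13 [rrrbbrrrrbbrb]  L=[-3,-5/2,-159/64,-317/128,-1267/512]  R=[-633/256,-79/32,-39/16,-19/8,-9/4,-2,-1,0]  gives -2533/1024
v_14 [rrrbbrrrrbbrbr]  L=[-3,-5/2,-159/64,-317/128,-1267/512]  R=[-2533/1024,-633/256,-79/32,-39/16,-19/8,-9/4,-2,-1,0]  gives -5067/2048
v_15 [rrrbbrrrrbbrbrr]  L=[-3,-5/2,-159/64,-317/128,-1267/512]  R=[-5067/2048,-2533/1024,-633/256,-79/32,-39/16,-19/8,-9/4,-2,-1,0]  gives -10135/4096

-10135/4096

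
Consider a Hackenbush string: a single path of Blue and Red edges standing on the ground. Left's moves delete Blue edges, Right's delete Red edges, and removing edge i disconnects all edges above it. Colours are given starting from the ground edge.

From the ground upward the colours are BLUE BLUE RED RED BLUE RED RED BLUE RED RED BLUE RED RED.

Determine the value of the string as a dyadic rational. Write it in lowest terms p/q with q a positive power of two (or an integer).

2633/2048

1 of 13 · B · max L 0 · min R +∞ → 1
2 of 13 · BB · max L 1 · min R +∞ → 2
3 of 13 · BBR · max L 1 · min R 2 → 3/2
4 of 13 · BBRR · max L 1 · min R 3/2 → 5/4
5 of 13 · BBRRB · max L 5/4 · min R 3/2 → 11/8
6 of 13 · BBRRBR · max L 5/4 · min R 11/8 → 21/16
7 of 13 · BBRRBRR · max L 5/4 · min R 21/16 → 41/32
8 of 13 · BBRRBRRB · max L 41/32 · min R 21/16 → 83/64
9 of 13 · BBRRBRRBR · max L 41/32 · min R 83/64 → 165/128
10 of 13 · BBRRBRRBRR · max L 41/32 · min R 165/128 → 329/256
11 of 13 · BBRRBRRBRRB · max L 329/256 · min R 165/128 → 659/512
12 of 13 · BBRRBRRBRRBR · max L 329/256 · min R 659/512 → 1317/1024
13 of 13 · BBRRBRRBRRBRR · max L 329/256 · min R 1317/1024 → 2633/2048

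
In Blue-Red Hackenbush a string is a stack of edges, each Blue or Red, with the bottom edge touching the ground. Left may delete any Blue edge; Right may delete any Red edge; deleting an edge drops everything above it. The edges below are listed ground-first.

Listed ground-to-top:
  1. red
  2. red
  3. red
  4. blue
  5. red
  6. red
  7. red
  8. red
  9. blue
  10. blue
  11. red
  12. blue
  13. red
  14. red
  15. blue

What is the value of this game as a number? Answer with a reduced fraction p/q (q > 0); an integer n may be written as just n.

step 1: add red to get r; options L={ · } R={ 0 } ⇒ -1
step 2: add red to get rr; options L={ · } R={ -1, 0 } ⇒ -2
step 3: add red to get rrr; options L={ · } R={ -2, -1, 0 } ⇒ -3
step 4: add blue to get rrrb; options L={ -3 } R={ -2, -1, 0 } ⇒ -5/2
step 5: add red to get rrrbr; options L={ -3 } R={ -5/2, -2, -1, 0 } ⇒ -11/4
step 6: add red to get rrrbrr; options L={ -3 } R={ -11/4, -5/2, -2, -1, 0 } ⇒ -23/8
step 7: add red to get rrrbrrr; options L={ -3 } R={ -23/8, -11/4, -5/2, -2, -1, 0 } ⇒ -47/16
step 8: add red to get rrrbrrrr; options L={ -3 } R={ -47/16, -23/8, -11/4, -5/2, -2, -1, 0 } ⇒ -95/32
step 9: add blue to get rrrbrrrrb; options L={ -3, -95/32 } R={ -47/16, -23/8, -11/4, -5/2, -2, -1, 0 } ⇒ -189/64
step 10: add blue to get rrrbrrrrbb; options L={ -3, -95/32, -189/64 } R={ -47/16, -23/8, -11/4, -5/2, -2, -1, 0 } ⇒ -377/128
step 11: add red to get rrrbrrrrbbr; options L={ -3, -95/32, -189/64 } R={ -377/128, -47/16, -23/8, -11/4, -5/2, -2, -1, 0 } ⇒ -755/256
step 12: add blue to get rrrbrrrrbbrb; options L={ -3, -95/32, -189/64, -755/256 } R={ -377/128, -47/16, -23/8, -11/4, -5/2, -2, -1, 0 } ⇒ -1509/512
step 13: add red to get rrrbrrrrbbrbr; options L={ -3, -95/32, -189/64, -755/256 } R={ -1509/512, -377/128, -47/16, -23/8, -11/4, -5/2, -2, -1, 0 } ⇒ -3019/1024
step 14: add red to get rrrbrrrrbbrbrr; options L={ -3, -95/32, -189/64, -755/256 } R={ -3019/1024, -1509/512, -377/128, -47/16, -23/8, -11/4, -5/2, -2, -1, 0 } ⇒ -6039/2048
step 15: add blue to get rrrbrrrrbbrbrrb; options L={ -3, -95/32, -189/64, -755/256, -6039/2048 } R={ -3019/1024, -1509/512, -377/128, -47/16, -23/8, -11/4, -5/2, -2, -1, 0 } ⇒ -12077/4096

-12077/4096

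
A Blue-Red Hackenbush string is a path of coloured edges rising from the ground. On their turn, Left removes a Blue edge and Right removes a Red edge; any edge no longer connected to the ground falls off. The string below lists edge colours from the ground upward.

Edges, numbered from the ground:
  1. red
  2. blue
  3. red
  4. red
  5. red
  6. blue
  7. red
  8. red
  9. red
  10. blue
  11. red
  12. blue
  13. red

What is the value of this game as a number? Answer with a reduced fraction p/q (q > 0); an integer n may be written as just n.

-3819/4096

edge 1 of 13 (red): { ∅ | 0 } gives -1
edge 2 of 13 (blue): { -1 | 0 } gives -1/2
edge 3 of 13 (red): { -1 | -1/2,0 } gives -3/4
edge 4 of 13 (red): { -1 | -3/4,-1/2,0 } gives -7/8
edge 5 of 13 (red): { -1 | -7/8,-3/4,-1/2,0 } gives -15/16
edge 6 of 13 (blue): { -1,-15/16 | -7/8,-3/4,-1/2,0 } gives -29/32
edge 7 of 13 (red): { -1,-15/16 | -29/32,-7/8,-3/4,-1/2,0 } gives -59/64
edge 8 of 13 (red): { -1,-15/16 | -59/64,-29/32,-7/8,-3/4,-1/2,0 } gives -119/128
edge 9 of 13 (red): { -1,-15/16 | -119/128,-59/64,-29/32,-7/8,-3/4,-1/2,0 } gives -239/256
edge 10 of 13 (blue): { -1,-15/16,-239/256 | -119/128,-59/64,-29/32,-7/8,-3/4,-1/2,0 } gives -477/512
edge 11 of 13 (red): { -1,-15/16,-239/256 | -477/512,-119/128,-59/64,-29/32,-7/8,-3/4,-1/2,0 } gives -955/1024
edge 12 of 13 (blue): { -1,-15/16,-239/256,-955/1024 | -477/512,-119/128,-59/64,-29/32,-7/8,-3/4,-1/2,0 } gives -1909/2048
edge 13 of 13 (red): { -1,-15/16,-239/256,-955/1024 | -1909/2048,-477/512,-119/128,-59/64,-29/32,-7/8,-3/4,-1/2,0 } gives -3819/4096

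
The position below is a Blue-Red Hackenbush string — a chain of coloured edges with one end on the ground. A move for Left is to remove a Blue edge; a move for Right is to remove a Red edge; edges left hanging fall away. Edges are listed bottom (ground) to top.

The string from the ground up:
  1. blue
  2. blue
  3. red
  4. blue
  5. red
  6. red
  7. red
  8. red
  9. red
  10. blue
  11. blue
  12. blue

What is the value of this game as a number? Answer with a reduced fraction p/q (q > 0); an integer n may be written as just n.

Recurse on prefixes of the 12-edge string blue blue red blue red red red red red blue blue blue:
g_1 [b]  L=[0]  R=[]  ⇒ 1
g_2 [bb]  L=[0; 1]  R=[]  ⇒ 2
g_3 [bbr]  L=[0; 1]  R=[2]  ⇒ 3/2
g_4 [bbrb]  L=[0; 1; 3/2]  R=[2]  ⇒ 7/4
g_5 [bbrbr]  L=[0; 1; 3/2]  R=[7/4; 2]  ⇒ 13/8
g_6 [bbrbrr]  L=[0; 1; 3/2]  R=[13/8; 7/4; 2]  ⇒ 25/16
g_7 [bbrbrrr]  L=[0; 1; 3/2]  R=[25/16; 13/8; 7/4; 2]  ⇒ 49/32
g_8 [bbrbrrrr]  L=[0; 1; 3/2]  R=[49/32; 25/16; 13/8; 7/4; 2]  ⇒ 97/64
g_9 [bbrbrrrrr]  L=[0; 1; 3/2]  R=[97/64; 49/32; 25/16; 13/8; 7/4; 2]  ⇒ 193/128
g_10 [bbrbrrrrrb]  L=[0; 1; 3/2; 193/128]  R=[97/64; 49/32; 25/16; 13/8; 7/4; 2]  ⇒ 387/256
g_11 [bbrbrrrrrbb]  L=[0; 1; 3/2; 193/128; 387/256]  R=[97/64; 49/32; 25/16; 13/8; 7/4; 2]  ⇒ 775/512
g_12 [bbrbrrrrrbbb]  L=[0; 1; 3/2; 193/128; 387/256; 775/512]  R=[97/64; 49/32; 25/16; 13/8; 7/4; 2]  ⇒ 1551/1024

1551/1024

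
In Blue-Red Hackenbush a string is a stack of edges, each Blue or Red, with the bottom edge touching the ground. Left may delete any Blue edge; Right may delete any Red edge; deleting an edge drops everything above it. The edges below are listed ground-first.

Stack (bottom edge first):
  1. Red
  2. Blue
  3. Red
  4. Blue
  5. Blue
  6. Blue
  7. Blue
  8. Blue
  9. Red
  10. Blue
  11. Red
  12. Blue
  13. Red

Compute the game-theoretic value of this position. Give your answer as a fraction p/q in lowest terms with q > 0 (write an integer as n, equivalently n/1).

Build value(s[:k]) for k = 1..13, string s = Red Blue Red Blue Blue Blue Blue Blue Red Blue Red Blue Red.
1 of 13 · R · max L −∞ · min R 0 gives -1
2 of 13 · RB · max L -1 · min R 0 gives -1/2
3 of 13 · RBR · max L -1 · min R -1/2 gives -3/4
4 of 13 · RBRB · max L -3/4 · min R -1/2 gives -5/8
5 of 13 · RBRBB · max L -5/8 · min R -1/2 gives -9/16
6 of 13 · RBRBBB · max L -9/16 · min R -1/2 gives -17/32
7 of 13 · RBRBBBB · max L -17/32 · min R -1/2 gives -33/64
8 of 13 · RBRBBBBB · max L -33/64 · min R -1/2 gives -65/128
9 of 13 · RBRBBBBBR · max L -33/64 · min R -65/128 gives -131/256
10 of 13 · RBRBBBBBRB · max L -131/256 · min R -65/128 gives -261/512
11 of 13 · RBRBBBBBRBR · max L -131/256 · min R -261/512 gives -523/1024
12 of 13 · RBRBBBBBRBRB · max L -523/1024 · min R -261/512 gives -1045/2048
13 of 13 · RBRBBBBBRBRBR · max L -523/1024 · min R -1045/2048 gives -2091/4096

-2091/4096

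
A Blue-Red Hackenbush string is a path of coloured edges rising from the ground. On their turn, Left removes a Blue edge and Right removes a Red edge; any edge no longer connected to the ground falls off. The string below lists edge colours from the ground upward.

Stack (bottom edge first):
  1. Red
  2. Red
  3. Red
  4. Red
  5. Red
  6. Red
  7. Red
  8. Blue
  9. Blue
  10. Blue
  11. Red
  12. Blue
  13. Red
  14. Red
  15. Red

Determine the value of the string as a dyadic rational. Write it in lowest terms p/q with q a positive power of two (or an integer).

-1583/256

Recurse on prefixes of the 15-edge string Red Red Red Red Red Red Red Blue Blue Blue Red Blue Red Red Red:
edge 1 of 15 (Red): { · | 0 } → -1
edge 2 of 15 (Red): { · | -1 0 } → -2
edge 3 of 15 (Red): { · | -2 -1 0 } → -3
edge 4 of 15 (Red): { · | -3 -2 -1 0 } → -4
edge 5 of 15 (Red): { · | -4 -3 -2 -1 0 } → -5
edge 6 of 15 (Red): { · | -5 -4 -3 -2 -1 0 } → -6
edge 7 of 15 (Red): { · | -6 -5 -4 -3 -2 -1 0 } → -7
edge 8 of 15 (Blue): { -7 | -6 -5 -4 -3 -2 -1 0 } → -13/2
edge 9 of 15 (Blue): { -7 -13/2 | -6 -5 -4 -3 -2 -1 0 } → -25/4
edge 10 of 15 (Blue): { -7 -13/2 -25/4 | -6 -5 -4 -3 -2 -1 0 } → -49/8
edge 11 of 15 (Red): { -7 -13/2 -25/4 | -49/8 -6 -5 -4 -3 -2 -1 0 } → -99/16
edge 12 of 15 (Blue): { -7 -13/2 -25/4 -99/16 | -49/8 -6 -5 -4 -3 -2 -1 0 } → -197/32
edge 13 of 15 (Red): { -7 -13/2 -25/4 -99/16 | -197/32 -49/8 -6 -5 -4 -3 -2 -1 0 } → -395/64
edge 14 of 15 (Red): { -7 -13/2 -25/4 -99/16 | -395/64 -197/32 -49/8 -6 -5 -4 -3 -2 -1 0 } → -791/128
edge 15 of 15 (Red): { -7 -13/2 -25/4 -99/16 | -791/128 -395/64 -197/32 -49/8 -6 -5 -4 -3 -2 -1 0 } → -1583/256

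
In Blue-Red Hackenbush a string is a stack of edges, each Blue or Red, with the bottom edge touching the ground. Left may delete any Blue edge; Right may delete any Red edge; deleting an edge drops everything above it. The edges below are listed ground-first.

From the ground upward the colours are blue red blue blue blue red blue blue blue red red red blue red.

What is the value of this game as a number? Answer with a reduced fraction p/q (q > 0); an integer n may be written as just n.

value(b) = { 0 | (no moves) } so 1
value(br) = { 0 | 1 } so 1/2
value(brb) = { 0,1/2 | 1 } so 3/4
value(brbb) = { 0,1/2,3/4 | 1 } so 7/8
value(brbbb) = { 0,1/2,3/4,7/8 | 1 } so 15/16
value(brbbbr) = { 0,1/2,3/4,7/8 | 15/16,1 } so 29/32
value(brbbbrb) = { 0,1/2,3/4,7/8,29/32 | 15/16,1 } so 59/64
value(brbbbrbb) = { 0,1/2,3/4,7/8,29/32,59/64 | 15/16,1 } so 119/128
value(brbbbrbbb) = { 0,1/2,3/4,7/8,29/32,59/64,119/128 | 15/16,1 } so 239/256
value(brbbbrbbbr) = { 0,1/2,3/4,7/8,29/32,59/64,119/128 | 239/256,15/16,1 } so 477/512
value(brbbbrbbbrr) = { 0,1/2,3/4,7/8,29/32,59/64,119/128 | 477/512,239/256,15/16,1 } so 953/1024
value(brbbbrbbbrrr) = { 0,1/2,3/4,7/8,29/32,59/64,119/128 | 953/1024,477/512,239/256,15/16,1 } so 1905/2048
value(brbbbrbbbrrrb) = { 0,1/2,3/4,7/8,29/32,59/64,119/128,1905/2048 | 953/1024,477/512,239/256,15/16,1 } so 3811/4096
value(brbbbrbbbrrrbr) = { 0,1/2,3/4,7/8,29/32,59/64,119/128,1905/2048 | 3811/4096,953/1024,477/512,239/256,15/16,1 } so 7621/8192

7621/8192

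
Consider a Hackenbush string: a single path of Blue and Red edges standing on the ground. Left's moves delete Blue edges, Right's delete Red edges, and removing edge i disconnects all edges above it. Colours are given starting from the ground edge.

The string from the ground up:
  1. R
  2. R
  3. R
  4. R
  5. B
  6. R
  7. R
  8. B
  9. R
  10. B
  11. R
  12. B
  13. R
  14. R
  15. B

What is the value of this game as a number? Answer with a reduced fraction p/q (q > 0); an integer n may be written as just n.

-7853/2048

1 of 15 · R · max L −∞ · min R 0 = -1
2 of 15 · RR · max L −∞ · min R -1 = -2
3 of 15 · RRR · max L −∞ · min R -2 = -3
4 of 15 · RRRR · max L −∞ · min R -3 = -4
5 of 15 · RRRRB · max L -4 · min R -3 = -7/2
6 of 15 · RRRRBR · max L -4 · min R -7/2 = -15/4
7 of 15 · RRRRBRR · max L -4 · min R -15/4 = -31/8
8 of 15 · RRRRBRRB · max L -31/8 · min R -15/4 = -61/16
9 of 15 · RRRRBRRBR · max L -31/8 · min R -61/16 = -123/32
10 of 15 · RRRRBRRBRB · max L -123/32 · min R -61/16 = -245/64
11 of 15 · RRRRBRRBRBR · max L -123/32 · min R -245/64 = -491/128
12 of 15 · RRRRBRRBRBRB · max L -491/128 · min R -245/64 = -981/256
13 of 15 · RRRRBRRBRBRBR · max L -491/128 · min R -981/256 = -1963/512
14 of 15 · RRRRBRRBRBRBRR · max L -491/128 · min R -1963/512 = -3927/1024
15 of 15 · RRRRBRRBRBRBRRB · max L -3927/1024 · min R -1963/512 = -7853/2048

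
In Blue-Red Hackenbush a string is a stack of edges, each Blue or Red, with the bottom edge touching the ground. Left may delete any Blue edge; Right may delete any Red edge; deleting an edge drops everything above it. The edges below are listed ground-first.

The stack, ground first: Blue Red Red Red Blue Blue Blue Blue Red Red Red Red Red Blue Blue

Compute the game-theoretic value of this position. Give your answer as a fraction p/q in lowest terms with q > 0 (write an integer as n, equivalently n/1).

Recurse on prefixes of the 15-edge string Blue Red Red Red Blue Blue Blue Blue Red Red Red Red Red Blue Blue:
step 1: add Blue to get B; options L={ 0 } R={ none } ⇒ 1
step 2: add Red to get BR; options L={ 0 } R={ 1 } ⇒ 1/2
step 3: add Red to get BRR; options L={ 0 } R={ 1/2,1 } ⇒ 1/4
step 4: add Red to get BRRR; options L={ 0 } R={ 1/4,1/2,1 } ⇒ 1/8
step 5: add Blue to get BRRRB; options L={ 0,1/8 } R={ 1/4,1/2,1 } ⇒ 3/16
step 6: add Blue to get BRRRBB; options L={ 0,1/8,3/16 } R={ 1/4,1/2,1 } ⇒ 7/32
step 7: add Blue to get BRRRBBB; options L={ 0,1/8,3/16,7/32 } R={ 1/4,1/2,1 } ⇒ 15/64
step 8: add Blue to get BRRRBBBB; options L={ 0,1/8,3/16,7/32,15/64 } R={ 1/4,1/2,1 } ⇒ 31/128
step 9: add Red to get BRRRBBBBR; options L={ 0,1/8,3/16,7/32,15/64 } R={ 31/128,1/4,1/2,1 } ⇒ 61/256
step 10: add Red to get BRRRBBBBRR; options L={ 0,1/8,3/16,7/32,15/64 } R={ 61/256,31/128,1/4,1/2,1 } ⇒ 121/512
step 11: add Red to get BRRRBBBBRRR; options L={ 0,1/8,3/16,7/32,15/64 } R={ 121/512,61/256,31/128,1/4,1/2,1 } ⇒ 241/1024
step 12: add Red to get BRRRBBBBRRRR; options L={ 0,1/8,3/16,7/32,15/64 } R={ 241/1024,121/512,61/256,31/128,1/4,1/2,1 } ⇒ 481/2048
step 13: add Red to get BRRRBBBBRRRRR; options L={ 0,1/8,3/16,7/32,15/64 } R={ 481/2048,241/1024,121/512,61/256,31/128,1/4,1/2,1 } ⇒ 961/4096
step 14: add Blue to get BRRRBBBBRRRRRB; options L={ 0,1/8,3/16,7/32,15/64,961/4096 } R={ 481/2048,241/1024,121/512,61/256,31/128,1/4,1/2,1 } ⇒ 1923/8192
step 15: add Blue to get BRRRBBBBRRRRRBB; options L={ 0,1/8,3/16,7/32,15/64,961/4096,1923/8192 } R={ 481/2048,241/1024,121/512,61/256,31/128,1/4,1/2,1 } ⇒ 3847/16384

3847/16384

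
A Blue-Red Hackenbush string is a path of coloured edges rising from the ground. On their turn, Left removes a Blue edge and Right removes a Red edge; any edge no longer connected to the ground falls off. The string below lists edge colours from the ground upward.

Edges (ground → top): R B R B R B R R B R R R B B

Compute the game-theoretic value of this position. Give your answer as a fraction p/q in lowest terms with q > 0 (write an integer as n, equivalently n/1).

edge 1 of 14 (R): { (no moves) | 0 } — -1
edge 2 of 14 (B): { -1 | 0 } — -1/2
edge 3 of 14 (R): { -1 | -1/2,0 } — -3/4
edge 4 of 14 (B): { -1,-3/4 | -1/2,0 } — -5/8
edge 5 of 14 (R): { -1,-3/4 | -5/8,-1/2,0 } — -11/16
edge 6 of 14 (B): { -1,-3/4,-11/16 | -5/8,-1/2,0 } — -21/32
edge 7 of 14 (R): { -1,-3/4,-11/16 | -21/32,-5/8,-1/2,0 } — -43/64
edge 8 of 14 (R): { -1,-3/4,-11/16 | -43/64,-21/32,-5/8,-1/2,0 } — -87/128
edge 9 of 14 (B): { -1,-3/4,-11/16,-87/128 | -43/64,-21/32,-5/8,-1/2,0 } — -173/256
edge 10 of 14 (R): { -1,-3/4,-11/16,-87/128 | -173/256,-43/64,-21/32,-5/8,-1/2,0 } — -347/512
edge 11 of 14 (R): { -1,-3/4,-11/16,-87/128 | -347/512,-173/256,-43/64,-21/32,-5/8,-1/2,0 } — -695/1024
edge 12 of 14 (R): { -1,-3/4,-11/16,-87/128 | -695/1024,-347/512,-173/256,-43/64,-21/32,-5/8,-1/2,0 } — -1391/2048
edge 13 of 14 (B): { -1,-3/4,-11/16,-87/128,-1391/2048 | -695/1024,-347/512,-173/256,-43/64,-21/32,-5/8,-1/2,0 } — -2781/4096
edge 14 of 14 (B): { -1,-3/4,-11/16,-87/128,-1391/2048,-2781/4096 | -695/1024,-347/512,-173/256,-43/64,-21/32,-5/8,-1/2,0 } — -5561/8192

-5561/8192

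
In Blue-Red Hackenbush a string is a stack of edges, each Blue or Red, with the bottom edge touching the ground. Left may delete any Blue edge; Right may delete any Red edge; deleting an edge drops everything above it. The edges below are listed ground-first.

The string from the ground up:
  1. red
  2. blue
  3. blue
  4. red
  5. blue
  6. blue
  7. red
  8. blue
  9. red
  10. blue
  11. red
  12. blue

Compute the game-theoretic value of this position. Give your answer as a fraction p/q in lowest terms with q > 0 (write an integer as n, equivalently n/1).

r: Left { (no moves) }, Right { 0 } ⇒ simplest -1
rb: Left { -1 }, Right { 0 } ⇒ simplest -1/2
rbb: Left { -1 -1/2 }, Right { 0 } ⇒ simplest -1/4
rbbr: Left { -1 -1/2 }, Right { -1/4 0 } ⇒ simplest -3/8
rbbrb: Left { -1 -1/2 -3/8 }, Right { -1/4 0 } ⇒ simplest -5/16
rbbrbb: Left { -1 -1/2 -3/8 -5/16 }, Right { -1/4 0 } ⇒ simplest -9/32
rbbrbbr: Left { -1 -1/2 -3/8 -5/16 }, Right { -9/32 -1/4 0 } ⇒ simplest -19/64
rbbrbbrb: Left { -1 -1/2 -3/8 -5/16 -19/64 }, Right { -9/32 -1/4 0 } ⇒ simplest -37/128
rbbrbbrbr: Left { -1 -1/2 -3/8 -5/16 -19/64 }, Right { -37/128 -9/32 -1/4 0 } ⇒ simplest -75/256
rbbrbbrbrb: Left { -1 -1/2 -3/8 -5/16 -19/64 -75/256 }, Right { -37/128 -9/32 -1/4 0 } ⇒ simplest -149/512
rbbrbbrbrbr: Left { -1 -1/2 -3/8 -5/16 -19/64 -75/256 }, Right { -149/512 -37/128 -9/32 -1/4 0 } ⇒ simplest -299/1024
rbbrbbrbrbrb: Left { -1 -1/2 -3/8 -5/16 -19/64 -75/256 -299/1024 }, Right { -149/512 -37/128 -9/32 -1/4 0 } ⇒ simplest -597/2048

-597/2048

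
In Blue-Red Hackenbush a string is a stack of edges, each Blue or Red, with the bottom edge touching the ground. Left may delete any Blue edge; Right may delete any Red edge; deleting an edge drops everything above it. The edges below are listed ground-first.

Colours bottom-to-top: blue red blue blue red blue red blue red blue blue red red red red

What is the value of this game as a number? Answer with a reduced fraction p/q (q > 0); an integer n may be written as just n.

13665/16384

Build value(s[:k]) for k = 1..15, string s = blue red blue blue red blue red blue red blue blue red red red red.
value_1 [b]  L=[0]  R=[∅]  = 1
value_2 [br]  L=[0]  R=[1]  = 1/2
value_3 [brb]  L=[0; 1/2]  R=[1]  = 3/4
value_4 [brbb]  L=[0; 1/2; 3/4]  R=[1]  = 7/8
value_5 [brbbr]  L=[0; 1/2; 3/4]  R=[7/8; 1]  = 13/16
value_6 [brbbrb]  L=[0; 1/2; 3/4; 13/16]  R=[7/8; 1]  = 27/32
value_7 [brbbrbr]  L=[0; 1/2; 3/4; 13/16]  R=[27/32; 7/8; 1]  = 53/64
value_8 [brbbrbrb]  L=[0; 1/2; 3/4; 13/16; 53/64]  R=[27/32; 7/8; 1]  = 107/128
value_9 [brbbrbrbr]  L=[0; 1/2; 3/4; 13/16; 53/64]  R=[107/128; 27/32; 7/8; 1]  = 213/256
value_10 [brbbrbrbrb]  L=[0; 1/2; 3/4; 13/16; 53/64; 213/256]  R=[107/128; 27/32; 7/8; 1]  = 427/512
value_11 [brbbrbrbrbb]  L=[0; 1/2; 3/4; 13/16; 53/64; 213/256; 427/512]  R=[107/128; 27/32; 7/8; 1]  = 855/1024
value_12 [brbbrbrbrbbr]  L=[0; 1/2; 3/4; 13/16; 53/64; 213/256; 427/512]  R=[855/1024; 107/128; 27/32; 7/8; 1]  = 1709/2048
value_13 [brbbrbrbrbbrr]  L=[0; 1/2; 3/4; 13/16; 53/64; 213/256; 427/512]  R=[1709/2048; 855/1024; 107/128; 27/32; 7/8; 1]  = 3417/4096
value_14 [brbbrbrbrbbrrr]  L=[0; 1/2; 3/4; 13/16; 53/64; 213/256; 427/512]  R=[3417/4096; 1709/2048; 855/1024; 107/128; 27/32; 7/8; 1]  = 6833/8192
value_15 [brbbrbrbrbbrrrr]  L=[0; 1/2; 3/4; 13/16; 53/64; 213/256; 427/512]  R=[6833/8192; 3417/4096; 1709/2048; 855/1024; 107/128; 27/32; 7/8; 1]  = 13665/16384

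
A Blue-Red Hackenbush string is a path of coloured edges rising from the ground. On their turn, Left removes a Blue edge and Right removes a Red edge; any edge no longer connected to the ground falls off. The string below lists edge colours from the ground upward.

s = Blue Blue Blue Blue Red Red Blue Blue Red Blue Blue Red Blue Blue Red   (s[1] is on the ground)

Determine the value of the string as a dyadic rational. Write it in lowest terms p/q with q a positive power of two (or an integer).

v_1 [B]  L=[0]  R=[]  — 1
v_2 [BB]  L=[0,1]  R=[]  — 2
v_3 [BBB]  L=[0,1,2]  R=[]  — 3
v_4 [BBBB]  L=[0,1,2,3]  R=[]  — 4
v_5 [BBBBR]  L=[0,1,2,3]  R=[4]  — 7/2
v_6 [BBBBRR]  L=[0,1,2,3]  R=[7/2,4]  — 13/4
v_7 [BBBBRRB]  L=[0,1,2,3,13/4]  R=[7/2,4]  — 27/8
v_8 [BBBBRRBB]  L=[0,1,2,3,13/4,27/8]  R=[7/2,4]  — 55/16
v_9 [BBBBRRBBR]  L=[0,1,2,3,13/4,27/8]  R=[55/16,7/2,4]  — 109/32
v_10 [BBBBRRBBRB]  L=[0,1,2,3,13/4,27/8,109/32]  R=[55/16,7/2,4]  — 219/64
v_11 [BBBBRRBBRBB]  L=[0,1,2,3,13/4,27/8,109/32,219/64]  R=[55/16,7/2,4]  — 439/128
v_12 [BBBBRRBBRBBR]  L=[0,1,2,3,13/4,27/8,109/32,219/64]  R=[439/128,55/16,7/2,4]  — 877/256
v_13 [BBBBRRBBRBBRB]  L=[0,1,2,3,13/4,27/8,109/32,219/64,877/256]  R=[439/128,55/16,7/2,4]  — 1755/512
v_14 [BBBBRRBBRBBRBB]  L=[0,1,2,3,13/4,27/8,109/32,219/64,877/256,1755/512]  R=[439/128,55/16,7/2,4]  — 3511/1024
v_15 [BBBBRRBBRBBRBBR]  L=[0,1,2,3,13/4,27/8,109/32,219/64,877/256,1755/512]  R=[3511/1024,439/128,55/16,7/2,4]  — 7021/2048

7021/2048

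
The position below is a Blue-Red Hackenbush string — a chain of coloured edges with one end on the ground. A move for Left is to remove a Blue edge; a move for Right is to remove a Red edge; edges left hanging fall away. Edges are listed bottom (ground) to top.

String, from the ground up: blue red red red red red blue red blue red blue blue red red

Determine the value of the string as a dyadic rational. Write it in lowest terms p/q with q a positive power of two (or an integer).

345/8192

Recurse on prefixes of the 14-edge string blue red red red red red blue red blue red blue blue red red:
v_1 [b]  L=[0]  R=[—]  => 1
v_2 [br]  L=[0]  R=[1]  => 1/2
v_3 [brr]  L=[0]  R=[1/2 1]  => 1/4
v_4 [brrr]  L=[0]  R=[1/4 1/2 1]  => 1/8
v_5 [brrrr]  L=[0]  R=[1/8 1/4 1/2 1]  => 1/16
v_6 [brrrrr]  L=[0]  R=[1/16 1/8 1/4 1/2 1]  => 1/32
v_7 [brrrrrb]  L=[0 1/32]  R=[1/16 1/8 1/4 1/2 1]  => 3/64
v_8 [brrrrrbr]  L=[0 1/32]  R=[3/64 1/16 1/8 1/4 1/2 1]  => 5/128
v_9 [brrrrrbrb]  L=[0 1/32 5/128]  R=[3/64 1/16 1/8 1/4 1/2 1]  => 11/256
v_10 [brrrrrbrbr]  L=[0 1/32 5/128]  R=[11/256 3/64 1/16 1/8 1/4 1/2 1]  => 21/512
v_11 [brrrrrbrbrb]  L=[0 1/32 5/128 21/512]  R=[11/256 3/64 1/16 1/8 1/4 1/2 1]  => 43/1024
v_12 [brrrrrbrbrbb]  L=[0 1/32 5/128 21/512 43/1024]  R=[11/256 3/64 1/16 1/8 1/4 1/2 1]  => 87/2048
v_13 [brrrrrbrbrbbr]  L=[0 1/32 5/128 21/512 43/1024]  R=[87/2048 11/256 3/64 1/16 1/8 1/4 1/2 1]  => 173/4096
v_14 [brrrrrbrbrbbrr]  L=[0 1/32 5/128 21/512 43/1024]  R=[173/4096 87/2048 11/256 3/64 1/16 1/8 1/4 1/2 1]  => 345/8192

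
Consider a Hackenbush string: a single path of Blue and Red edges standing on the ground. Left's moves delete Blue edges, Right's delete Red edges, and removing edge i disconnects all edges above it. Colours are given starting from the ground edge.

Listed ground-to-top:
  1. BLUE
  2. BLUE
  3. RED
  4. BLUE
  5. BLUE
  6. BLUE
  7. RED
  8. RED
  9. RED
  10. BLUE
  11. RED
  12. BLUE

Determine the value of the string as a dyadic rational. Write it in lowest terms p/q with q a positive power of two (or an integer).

1931/1024

1 of 12 · B · max L 0 · min R +∞ — 1
2 of 12 · BB · max L 1 · min R +∞ — 2
3 of 12 · BBR · max L 1 · min R 2 — 3/2
4 of 12 · BBRB · max L 3/2 · min R 2 — 7/4
5 of 12 · BBRBB · max L 7/4 · min R 2 — 15/8
6 of 12 · BBRBBB · max L 15/8 · min R 2 — 31/16
7 of 12 · BBRBBBR · max L 15/8 · min R 31/16 — 61/32
8 of 12 · BBRBBBRR · max L 15/8 · min R 61/32 — 121/64
9 of 12 · BBRBBBRRR · max L 15/8 · min R 121/64 — 241/128
10 of 12 · BBRBBBRRRB · max L 241/128 · min R 121/64 — 483/256
11 of 12 · BBRBBBRRRBR · max L 241/128 · min R 483/256 — 965/512
12 of 12 · BBRBBBRRRBRB · max L 965/512 · min R 483/256 — 1931/1024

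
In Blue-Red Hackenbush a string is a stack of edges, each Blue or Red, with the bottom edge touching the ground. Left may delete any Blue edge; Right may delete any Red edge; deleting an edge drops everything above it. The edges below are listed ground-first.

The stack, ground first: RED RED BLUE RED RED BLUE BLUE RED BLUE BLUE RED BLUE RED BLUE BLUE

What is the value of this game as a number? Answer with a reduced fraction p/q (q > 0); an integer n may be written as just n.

R: Left { ∅ }, Right { 0 } — simplest -1
RR: Left { ∅ }, Right { -1,0 } — simplest -2
RRB: Left { -2 }, Right { -1,0 } — simplest -3/2
RRBR: Left { -2 }, Right { -3/2,-1,0 } — simplest -7/4
RRBRR: Left { -2 }, Right { -7/4,-3/2,-1,0 } — simplest -15/8
RRBRRB: Left { -2,-15/8 }, Right { -7/4,-3/2,-1,0 } — simplest -29/16
RRBRRBB: Left { -2,-15/8,-29/16 }, Right { -7/4,-3/2,-1,0 } — simplest -57/32
RRBRRBBR: Left { -2,-15/8,-29/16 }, Right { -57/32,-7/4,-3/2,-1,0 } — simplest -115/64
RRBRRBBRB: Left { -2,-15/8,-29/16,-115/64 }, Right { -57/32,-7/4,-3/2,-1,0 } — simplest -229/128
RRBRRBBRBB: Left { -2,-15/8,-29/16,-115/64,-229/128 }, Right { -57/32,-7/4,-3/2,-1,0 } — simplest -457/256
RRBRRBBRBBR: Left { -2,-15/8,-29/16,-115/64,-229/128 }, Right { -457/256,-57/32,-7/4,-3/2,-1,0 } — simplest -915/512
RRBRRBBRBBRB: Left { -2,-15/8,-29/16,-115/64,-229/128,-915/512 }, Right { -457/256,-57/32,-7/4,-3/2,-1,0 } — simplest -1829/1024
RRBRRBBRBBRBR: Left { -2,-15/8,-29/16,-115/64,-229/128,-915/512 }, Right { -1829/1024,-457/256,-57/32,-7/4,-3/2,-1,0 } — simplest -3659/2048
RRBRRBBRBBRBRB: Left { -2,-15/8,-29/16,-115/64,-229/128,-915/512,-3659/2048 }, Right { -1829/1024,-457/256,-57/32,-7/4,-3/2,-1,0 } — simplest -7317/4096
RRBRRBBRBBRBRBB: Left { -2,-15/8,-29/16,-115/64,-229/128,-915/512,-3659/2048,-7317/4096 }, Right { -1829/1024,-457/256,-57/32,-7/4,-3/2,-1,0 } — simplest -14633/8192

-14633/8192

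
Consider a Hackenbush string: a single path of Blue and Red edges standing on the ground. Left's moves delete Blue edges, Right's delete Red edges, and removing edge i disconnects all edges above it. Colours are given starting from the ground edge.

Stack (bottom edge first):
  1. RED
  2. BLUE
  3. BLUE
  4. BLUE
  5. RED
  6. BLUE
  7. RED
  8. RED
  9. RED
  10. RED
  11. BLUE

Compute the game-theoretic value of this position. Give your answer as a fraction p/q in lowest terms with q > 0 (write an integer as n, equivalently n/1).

Build val(s[:k]) for k = 1..11, string s = RED BLUE BLUE BLUE RED BLUE RED RED RED RED BLUE.
1 of 11 · R · max L −∞ · min R 0 -> -1
2 of 11 · RB · max L -1 · min R 0 -> -1/2
3 of 11 · RBB · max L -1/2 · min R 0 -> -1/4
4 of 11 · RBBB · max L -1/4 · min R 0 -> -1/8
5 of 11 · RBBBR · max L -1/4 · min R -1/8 -> -3/16
6 of 11 · RBBBRB · max L -3/16 · min R -1/8 -> -5/32
7 of 11 · RBBBRBR · max L -3/16 · min R -5/32 -> -11/64
8 of 11 · RBBBRBRR · max L -3/16 · min R -11/64 -> -23/128
9 of 11 · RBBBRBRRR · max L -3/16 · min R -23/128 -> -47/256
10 of 11 · RBBBRBRRRR · max L -3/16 · min R -47/256 -> -95/512
11 of 11 · RBBBRBRRRRB · max L -95/512 · min R -47/256 -> -189/1024

-189/1024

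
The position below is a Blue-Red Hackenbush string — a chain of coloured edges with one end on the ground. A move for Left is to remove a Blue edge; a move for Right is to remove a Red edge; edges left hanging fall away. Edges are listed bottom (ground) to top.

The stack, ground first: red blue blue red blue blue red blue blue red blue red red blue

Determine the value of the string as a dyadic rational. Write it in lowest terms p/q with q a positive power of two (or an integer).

Build g(s[:k]) for k = 1..14, string s = red blue blue red blue blue red blue blue red blue red red blue.
g_1 [r]  L=[—]  R=[0]  → -1
g_2 [rb]  L=[-1]  R=[0]  → -1/2
g_3 [rbb]  L=[-1,-1/2]  R=[0]  → -1/4
g_4 [rbbr]  L=[-1,-1/2]  R=[-1/4,0]  → -3/8
g_5 [rbbrb]  L=[-1,-1/2,-3/8]  R=[-1/4,0]  → -5/16
g_6 [rbbrbb]  L=[-1,-1/2,-3/8,-5/16]  R=[-1/4,0]  → -9/32
g_7 [rbbrbbr]  L=[-1,-1/2,-3/8,-5/16]  R=[-9/32,-1/4,0]  → -19/64
g_8 [rbbrbbrb]  L=[-1,-1/2,-3/8,-5/16,-19/64]  R=[-9/32,-1/4,0]  → -37/128
g_9 [rbbrbbrbb]  L=[-1,-1/2,-3/8,-5/16,-19/64,-37/128]  R=[-9/32,-1/4,0]  → -73/256
g_10 [rbbrbbrbbr]  L=[-1,-1/2,-3/8,-5/16,-19/64,-37/128]  R=[-73/256,-9/32,-1/4,0]  → -147/512
g_11 [rbbrbbrbbrb]  L=[-1,-1/2,-3/8,-5/16,-19/64,-37/128,-147/512]  R=[-73/256,-9/32,-1/4,0]  → -293/1024
g_12 [rbbrbbrbbrbr]  L=[-1,-1/2,-3/8,-5/16,-19/64,-37/128,-147/512]  R=[-293/1024,-73/256,-9/32,-1/4,0]  → -587/2048
g_13 [rbbrbbrbbrbrr]  L=[-1,-1/2,-3/8,-5/16,-19/64,-37/128,-147/512]  R=[-587/2048,-293/1024,-73/256,-9/32,-1/4,0]  → -1175/4096
g_14 [rbbrbbrbbrbrrb]  L=[-1,-1/2,-3/8,-5/16,-19/64,-37/128,-147/512,-1175/4096]  R=[-587/2048,-293/1024,-73/256,-9/32,-1/4,0]  → -2349/8192

-2349/8192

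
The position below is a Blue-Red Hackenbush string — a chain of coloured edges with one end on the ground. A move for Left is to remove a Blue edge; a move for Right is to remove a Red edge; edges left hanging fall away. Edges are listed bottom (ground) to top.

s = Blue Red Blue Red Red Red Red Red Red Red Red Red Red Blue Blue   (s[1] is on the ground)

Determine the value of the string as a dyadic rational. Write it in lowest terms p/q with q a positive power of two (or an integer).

1 of 15 · B · max L 0 · min R +∞ => 1
2 of 15 · BR · max L 0 · min R 1 => 1/2
3 of 15 · BRB · max L 1/2 · min R 1 => 3/4
4 of 15 · BRBR · max L 1/2 · min R 3/4 => 5/8
5 of 15 · BRBRR · max L 1/2 · min R 5/8 => 9/16
6 of 15 · BRBRRR · max L 1/2 · min R 9/16 => 17/32
7 of 15 · BRBRRRR · max L 1/2 · min R 17/32 => 33/64
8 of 15 · BRBRRRRR · max L 1/2 · min R 33/64 => 65/128
9 of 15 · BRBRRRRRR · max L 1/2 · min R 65/128 => 129/256
10 of 15 · BRBRRRRRRR · max L 1/2 · min R 129/256 => 257/512
11 of 15 · BRBRRRRRRRR · max L 1/2 · min R 257/512 => 513/1024
12 of 15 · BRBRRRRRRRRR · max L 1/2 · min R 513/1024 => 1025/2048
13 of 15 · BRBRRRRRRRRRR · max L 1/2 · min R 1025/2048 => 2049/4096
14 of 15 · BRBRRRRRRRRRRB · max L 2049/4096 · min R 1025/2048 => 4099/8192
15 of 15 · BRBRRRRRRRRRRBB · max L 4099/8192 · min R 1025/2048 => 8199/16384

8199/16384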